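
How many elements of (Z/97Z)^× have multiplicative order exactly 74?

φ(97) = 97 − 1 = 96 = 2^5 · 3.
Since (Z/97Z)^× is cyclic of order 96, the number of elements of order d is φ(d) when d | 96 and 0 otherwise.
74 does not divide 96, so no element of (Z/97Z)^× has order 74.

0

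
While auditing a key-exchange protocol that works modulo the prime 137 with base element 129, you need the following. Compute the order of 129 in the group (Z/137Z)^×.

The order of 129 must divide φ(137) = 137 − 1 = 136 = 2^3 · 17.
Divisors of 136: 1, 2, 4, 8, 17, 34, 68, 136.
Check 129^d mod 137 for each divisor in increasing order:
129^1 ≡ 129 (mod 137)
129^2 ≡ 64 (mod 137)
129^4 ≡ 123 (mod 137)
129^8 ≡ 59 (mod 137)
129^17 ≡ 100 (mod 137)
129^34 ≡ 136 (mod 137)
129^68 ≡ 1 (mod 137) ✓
Hence ord(129) = 68.

68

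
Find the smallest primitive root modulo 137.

3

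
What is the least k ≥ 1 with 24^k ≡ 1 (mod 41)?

40

Since 24 ∈ (Z/41Z)^×, its order divides φ(41) = 41 − 1 = 40 = 2^3 · 5.
Divisors of 40: 1, 2, 4, 5, 8, 10, 20, 40.
Evaluate successive powers at the divisors of 40:
24^1 ≡ 24 (mod 41)
24^2 ≡ 2 (mod 41)
24^4 ≡ 4 (mod 41)
24^5 ≡ 14 (mod 41)
24^8 ≡ 16 (mod 41)
24^10 ≡ 32 (mod 41)
24^20 ≡ 40 (mod 41)
24^40 ≡ 1 (mod 41) ✓
So ord_41(24) = 40.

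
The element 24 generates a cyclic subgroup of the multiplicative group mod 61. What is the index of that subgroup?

3

ord(24) | φ(61) = 61 − 1 = 60 = 2^2 · 3 · 5.
Divisors of 60: 1, 2, 3, 4, 5, 6, 10, 12, 15, 20, 30, 60.
Compute 24^d (mod 61) for the divisors d until we hit 1:
24^1 ≡ 24
24^2 ≡ 27
24^3 ≡ 38
24^4 ≡ 58
24^5 ≡ 50
24^6 ≡ 41
24^10 ≡ 60
24^12 ≡ 34
24^15 ≡ 11
24^20 ≡ 1
Thus |⟨24⟩| = ord(24) = 20.
The index is φ(61) / ord(24) = 60 / 20 = 3.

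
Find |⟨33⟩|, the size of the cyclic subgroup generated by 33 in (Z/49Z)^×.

42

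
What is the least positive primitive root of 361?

2

φ(361) = φ(19^2) = 19·(19−1) = 342 = 2 · 3^2 · 19.
g is a primitive root iff g^(342/q) ≢ 1 (mod 361) for each prime q ∈ {2, 3, 19}.
g = 2: 2^171 ≡ 360; 2^114 ≡ 292; 2^18 ≡ 58 — none is 1, so 2 is a primitive root.
So 2 is the smallest generator of (Z/361Z)^×.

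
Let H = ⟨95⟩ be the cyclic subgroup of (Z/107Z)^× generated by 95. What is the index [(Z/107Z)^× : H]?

1

ord(95) | φ(107) = 107 − 1 = 106 = 2 · 53.
Divisors of 106: 1, 2, 53, 106.
Test each divisor d:
95^1 ≡ 95 (mod 107)
95^2 ≡ 37 (mod 107)
95^53 ≡ 106 (mod 107)
95^106 ≡ 1 (mod 107) ✓
The order of 95 is 106, so the subgroup it generates has 106 elements.
[(Z/107Z)^× : ⟨95⟩] = 106/106 = 1.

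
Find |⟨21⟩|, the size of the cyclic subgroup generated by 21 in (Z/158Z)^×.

13

By Lagrange's theorem, ord_158(21) divides φ(158) = φ(2)·φ(79) = 1·78 = 78 = 2 · 3 · 13.
Divisors of 78: 1, 2, 3, 6, 13, 26, 39, 78.
Compute 21^d (mod 158) for the divisors d until we hit 1:
21^1 ≡ 21
21^2 ≡ 125
21^3 ≡ 97
21^6 ≡ 87
21^13 ≡ 1
So ord_158(21) = 13.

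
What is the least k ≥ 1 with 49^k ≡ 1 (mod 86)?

By Lagrange's theorem, ord_86(49) divides φ(86) = φ(2)·φ(43) = 1·42 = 42 = 2 · 3 · 7.
Divisors of 42: 1, 2, 3, 6, 7, 14, 21, 42.
Compute 49^d (mod 86) for the divisors d until we hit 1:
49^1 ≡ 49
49^2 ≡ 79
49^3 ≡ 1
Therefore the multiplicative order of 49 modulo 86 is 3.

3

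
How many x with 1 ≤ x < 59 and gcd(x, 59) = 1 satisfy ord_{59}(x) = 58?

φ(59) = 59 − 1 = 58 = 2 · 29.
In a cyclic group of order 58, there are φ(d) elements of order d for each divisor d of 58, and zero for non-divisors.
58 = 2 · 29 divides 58, and φ(58) = 28.

28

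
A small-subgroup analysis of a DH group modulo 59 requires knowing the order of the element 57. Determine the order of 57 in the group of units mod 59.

29

By Lagrange's theorem, ord_59(57) divides φ(59) = 59 − 1 = 58 = 2 · 29.
Divisors of 58: 1, 2, 29, 58.
Test each divisor d:
57^1 ≡ 57 (mod 59)
57^2 ≡ 4 (mod 59)
57^29 ≡ 1 (mod 59) ✓
The smallest such exponent is 29, so the order of 57 is 29.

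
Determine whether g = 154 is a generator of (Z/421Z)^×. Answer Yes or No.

Yes

φ(421) = 421 − 1 = 420 = 2^2 · 3 · 5 · 7.
154 is a primitive root mod 421 iff 154^(φ(421)/q) ≢ 1 for every prime q | φ(421), i.e. q ∈ {2, 3, 5, 7}.
154^210 ≡ 420 (mod 421)  [q = 2: ≢ 1 ✓]
154^140 ≡ 20 (mod 421)  [q = 3: ≢ 1 ✓]
154^84 ≡ 354 (mod 421)  [q = 5: ≢ 1 ✓]
154^60 ≡ 370 (mod 421)  [q = 7: ≢ 1 ✓]
None equal 1, so ord_421(154) = 420: 154 is a primitive root.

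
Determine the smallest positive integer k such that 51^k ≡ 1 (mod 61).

By Lagrange's theorem, ord_61(51) divides φ(61) = 61 − 1 = 60 = 2^2 · 3 · 5.
Divisors of 60: 1, 2, 3, 4, 5, 6, 10, 12, 15, 20, 30, 60.
Test each divisor d:
51^1 ≡ 51 (mod 61)
51^2 ≡ 39 (mod 61)
51^3 ≡ 37 (mod 61)
51^4 ≡ 57 (mod 61)
51^5 ≡ 40 (mod 61)
51^6 ≡ 27 (mod 61)
51^10 ≡ 14 (mod 61)
51^12 ≡ 58 (mod 61)
51^15 ≡ 11 (mod 61)
51^20 ≡ 13 (mod 61)
51^30 ≡ 60 (mod 61)
51^60 ≡ 1 (mod 61) ✓
Therefore the multiplicative order of 51 modulo 61 is 60.

60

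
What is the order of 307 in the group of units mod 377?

4

ord(307) | φ(377) = φ(13·29) = (13−1)·(29−1) = 12·28 = 336 = 2^4 · 3 · 7.
Divisors of 336: 1, 2, 3, 4, 6, 7, 8, 12, 14, 16, 21, 24, 28, 42, 48, 56, 84, 112, 168, 336.
Check 307^d mod 377 for each divisor in increasing order:
307^1 ≡ 307 (mod 377)
307^2 ≡ 376 (mod 377)
307^3 ≡ 70 (mod 377)
307^4 ≡ 1 (mod 377) ✓
Hence ord(307) = 4.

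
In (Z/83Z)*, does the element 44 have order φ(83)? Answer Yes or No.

No

φ(83) = 83 − 1 = 82 = 2 · 41.
It suffices to check that the order of 44 is not a proper divisor of 82: compute 44^(82/q) for q ∈ {2, 41}.
44^41 ≡ 1 (mod 83)  [q = 2: ≡ 1 ✗]
44^2 ≡ 27 (mod 83)  [q = 41: ≢ 1 ✓]
The check at q = 2 fails, so 44 generates a proper subgroup.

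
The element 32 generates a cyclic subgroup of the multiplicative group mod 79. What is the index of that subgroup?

ord(32) | φ(79) = 79 − 1 = 78 = 2 · 3 · 13.
Divisors of 78: 1, 2, 3, 6, 13, 26, 39, 78.
Check 32^d mod 79 for each divisor in increasing order:
32^1 ≡ 32
32^2 ≡ 76
32^3 ≡ 62
32^6 ≡ 52
32^13 ≡ 23
32^26 ≡ 55
32^39 ≡ 1
So ord_79(32) = 39, hence |⟨32⟩| = 39.
Index = |(Z/79Z)^×| / |⟨32⟩| = 78 / 39 = 2.

2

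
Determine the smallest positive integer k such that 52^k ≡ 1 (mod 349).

116

The order of 52 must divide φ(349) = 349 − 1 = 348 = 2^2 · 3 · 29.
Divisors of 348: 1, 2, 3, 4, 6, 12, 29, 58, 87, 116, 174, 348.
Evaluate successive powers at the divisors of 348:
52^1 ≡ 52
52^2 ≡ 261
52^3 ≡ 310
52^4 ≡ 66
52^6 ≡ 125
52^12 ≡ 269
52^29 ≡ 136
52^58 ≡ 348
52^87 ≡ 213
52^116 ≡ 1
Hence ord(52) = 116.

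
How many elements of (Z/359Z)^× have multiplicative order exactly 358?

178

φ(359) = 359 − 1 = 358 = 2 · 179.
Since (Z/359Z)^× is cyclic of order 358, the number of elements of order d is φ(d) when d | 358 and 0 otherwise.
358 = 2 · 179 divides 358, and φ(358) = 178.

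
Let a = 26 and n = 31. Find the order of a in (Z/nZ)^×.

6

ord(26) | φ(31) = 31 − 1 = 30 = 2 · 3 · 5.
Divisors of 30: 1, 2, 3, 5, 6, 10, 15, 30.
Evaluate successive powers at the divisors of 30:
26^1 ≡ 26 (mod 31)
26^2 ≡ 25 (mod 31)
26^3 ≡ 30 (mod 31)
26^5 ≡ 6 (mod 31)
26^6 ≡ 1 (mod 31) ✓
The smallest such exponent is 6, so the order of 26 is 6.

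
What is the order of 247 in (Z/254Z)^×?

Since 247 ∈ (Z/254Z)^×, its order divides φ(254) = φ(2)·φ(127) = 1·126 = 126 = 2 · 3^2 · 7.
Divisors of 126: 1, 2, 3, 6, 7, 9, 14, 18, 21, 42, 63, 126.
Test each divisor d:
247^1 ≡ 247 (mod 254)
247^2 ≡ 49 (mod 254)
247^3 ≡ 165 (mod 254)
247^6 ≡ 47 (mod 254)
247^7 ≡ 179 (mod 254)
247^9 ≡ 135 (mod 254)
247^14 ≡ 37 (mod 254)
247^18 ≡ 191 (mod 254)
247^21 ≡ 19 (mod 254)
247^42 ≡ 107 (mod 254)
247^63 ≡ 1 (mod 254) ✓
The smallest such exponent is 63, so the order of 247 is 63.

63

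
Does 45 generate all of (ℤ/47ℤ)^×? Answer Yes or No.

Yes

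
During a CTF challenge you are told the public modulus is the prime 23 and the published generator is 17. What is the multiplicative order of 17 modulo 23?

22

ord(17) | φ(23) = 23 − 1 = 22 = 2 · 11.
Divisors of 22: 1, 2, 11, 22.
Compute 17^d (mod 23) for the divisors d until we hit 1:
17^1 ≡ 17 (mod 23)
17^2 ≡ 13 (mod 23)
17^11 ≡ 22 (mod 23)
17^22 ≡ 1 (mod 23) ✓
Hence ord(17) = 22.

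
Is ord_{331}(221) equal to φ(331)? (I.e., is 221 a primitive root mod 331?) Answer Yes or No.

Yes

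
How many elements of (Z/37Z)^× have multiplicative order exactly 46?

0

φ(37) = 37 − 1 = 36 = 2^2 · 3^2.
Since (Z/37Z)^× is cyclic of order 36, the number of elements of order d is φ(d) when d | 36 and 0 otherwise.
46 does not divide 36, so no element of (Z/37Z)^× has order 46.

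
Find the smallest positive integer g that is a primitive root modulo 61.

2

φ(61) = 61 − 1 = 60 = 2^2 · 3 · 5.
g is a primitive root iff g^(60/q) ≢ 1 (mod 61) for each prime q ∈ {2, 3, 5}.
g = 2: 2^30 ≡ 60; 2^20 ≡ 47; 2^12 ≡ 9 — none is 1, so 2 is a primitive root.
So 2 is the smallest generator of (Z/61Z)^×.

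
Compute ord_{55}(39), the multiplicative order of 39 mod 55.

10

ord(39) | φ(55) = φ(5·11) = (5−1)·(11−1) = 4·10 = 40 = 2^3 · 5.
Divisors of 40: 1, 2, 4, 5, 8, 10, 20, 40.
Test each divisor d:
39^1 ≡ 39 (mod 55)
39^2 ≡ 36 (mod 55)
39^4 ≡ 31 (mod 55)
39^5 ≡ 54 (mod 55)
39^8 ≡ 26 (mod 55)
39^10 ≡ 1 (mod 55) ✓
So ord_55(39) = 10.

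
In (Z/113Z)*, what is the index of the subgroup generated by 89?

ord(89) | φ(113) = 113 − 1 = 112 = 2^4 · 7.
Divisors of 112: 1, 2, 4, 7, 8, 14, 16, 28, 56, 112.
Check 89^d mod 113 for each divisor in increasing order:
89^1 ≡ 89
89^2 ≡ 11
89^4 ≡ 8
89^7 ≡ 35
89^8 ≡ 64
89^14 ≡ 95
89^16 ≡ 28
89^28 ≡ 98
89^56 ≡ 112
89^112 ≡ 1
The order of 89 is 112, so the subgroup it generates has 112 elements.
[(Z/113Z)^× : ⟨89⟩] = 112/112 = 1.

1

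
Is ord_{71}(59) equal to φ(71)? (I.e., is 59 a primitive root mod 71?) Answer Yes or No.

Yes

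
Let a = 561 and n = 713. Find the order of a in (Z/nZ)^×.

Since 561 ∈ (Z/713Z)^×, its order divides φ(713) = φ(23·31) = (23−1)·(31−1) = 22·30 = 660 = 2^2 · 3 · 5 · 11.
Divisors of 660: 1, 2, 3, 4, 5, 6, 10, 11, 12, 15, 20, 22, 30, 33, 44, 55, 60, 66, 110, 132, 165, 220, 330, 660.
Compute 561^d (mod 713) for the divisors d until we hit 1:
561^1 ≡ 561
561^2 ≡ 288
561^3 ≡ 430
561^4 ≡ 236
561^5 ≡ 491
561^6 ≡ 233
561^10 ≡ 87
561^11 ≡ 323
561^12 ≡ 101
561^15 ≡ 650
561^20 ≡ 439
561^22 ≡ 231
561^30 ≡ 404
561^33 ≡ 461
561^44 ≡ 599
561^55 ≡ 254
561^60 ≡ 652
561^66 ≡ 47
561^110 ≡ 346
561^132 ≡ 70
561^165 ≡ 185
561^220 ≡ 645
561^330 ≡ 1
Hence ord(561) = 330.

330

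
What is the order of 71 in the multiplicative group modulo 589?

90

By Lagrange's theorem, ord_589(71) divides φ(589) = φ(19·31) = (19−1)·(31−1) = 18·30 = 540 = 2^2 · 3^3 · 5.
Divisors of 540: 1, 2, 3, 4, 5, 6, 9, 10, 12, 15, 18, 20, 27, 30, 36, 45, 54, 60, 90, 108, 135, 180, 270, 540.
Check 71^d mod 589 for each divisor in increasing order:
71^1 ≡ 71 (mod 589)
71^2 ≡ 329 (mod 589)
71^3 ≡ 388 (mod 589)
71^4 ≡ 454 (mod 589)
71^5 ≡ 428 (mod 589)
71^6 ≡ 349 (mod 589)
71^9 ≡ 531 (mod 589)
71^10 ≡ 5 (mod 589)
71^12 ≡ 467 (mod 589)
71^15 ≡ 373 (mod 589)
71^18 ≡ 419 (mod 589)
71^20 ≡ 25 (mod 589)
71^27 ≡ 436 (mod 589)
71^30 ≡ 125 (mod 589)
71^36 ≡ 39 (mod 589)
71^45 ≡ 94 (mod 589)
71^54 ≡ 438 (mod 589)
71^60 ≡ 311 (mod 589)
71^90 ≡ 1 (mod 589) ✓
Hence ord(71) = 90.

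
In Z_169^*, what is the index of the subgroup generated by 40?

12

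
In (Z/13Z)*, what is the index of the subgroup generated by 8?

3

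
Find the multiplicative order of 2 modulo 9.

6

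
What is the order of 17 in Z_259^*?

36

ord(17) | φ(259) = φ(7·37) = (7−1)·(37−1) = 6·36 = 216 = 2^3 · 3^3.
Divisors of 216: 1, 2, 3, 4, 6, 8, 9, 12, 18, 24, 27, 36, 54, 72, 108, 216.
Test each divisor d:
17^1 ≡ 17 (mod 259)
17^2 ≡ 30 (mod 259)
17^3 ≡ 251 (mod 259)
17^4 ≡ 123 (mod 259)
17^6 ≡ 64 (mod 259)
17^8 ≡ 107 (mod 259)
17^9 ≡ 6 (mod 259)
17^12 ≡ 211 (mod 259)
17^18 ≡ 36 (mod 259)
17^24 ≡ 232 (mod 259)
17^27 ≡ 216 (mod 259)
17^36 ≡ 1 (mod 259) ✓
The smallest such exponent is 36, so the order of 17 is 36.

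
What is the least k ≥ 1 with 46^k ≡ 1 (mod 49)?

21

By Lagrange's theorem, ord_49(46) divides φ(49) = φ(7^2) = 7·(7−1) = 42 = 2 · 3 · 7.
Divisors of 42: 1, 2, 3, 6, 7, 14, 21, 42.
Test each divisor d:
46^1 ≡ 46 (mod 49)
46^2 ≡ 9 (mod 49)
46^3 ≡ 22 (mod 49)
46^6 ≡ 43 (mod 49)
46^7 ≡ 18 (mod 49)
46^14 ≡ 30 (mod 49)
46^21 ≡ 1 (mod 49) ✓
Therefore the multiplicative order of 46 modulo 49 is 21.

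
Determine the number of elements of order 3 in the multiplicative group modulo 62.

2

φ(62) = φ(2)·φ(31) = 1·30 = 30 = 2 · 3 · 5.
Since (Z/62Z)^× is cyclic of order 30, the number of elements of order d is φ(d) when d | 30 and 0 otherwise.
3 | 30, and φ(3) = 3 − 1 = 2.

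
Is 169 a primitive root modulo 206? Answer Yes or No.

No

φ(206) = φ(2)·φ(103) = 1·102 = 102 = 2 · 3 · 17.
169 is a primitive root mod 206 iff 169^(φ(206)/q) ≢ 1 for every prime q | φ(206), i.e. q ∈ {2, 3, 17}.
169^51 ≡ 1 (mod 206)  [q = 2: ≡ 1 ✗]
169^34 ≡ 1 (mod 206)  [q = 3: ≡ 1 ✗]
169^6 ≡ 117 (mod 206)  [q = 17: ≢ 1 ✓]
169^51 ≡ 1 shows ord(169) | 51, strictly less than φ(206); not a primitive root.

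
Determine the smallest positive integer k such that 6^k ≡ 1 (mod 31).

ord(6) | φ(31) = 31 − 1 = 30 = 2 · 3 · 5.
Divisors of 30: 1, 2, 3, 5, 6, 10, 15, 30.
Test each divisor d:
6^1 ≡ 6
6^2 ≡ 5
6^3 ≡ 30
6^5 ≡ 26
6^6 ≡ 1
Hence ord(6) = 6.

6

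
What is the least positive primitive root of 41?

φ(41) = 41 − 1 = 40 = 2^3 · 5.
g is a primitive root iff g^(40/q) ≢ 1 (mod 41) for each prime q ∈ {2, 5}.
g = 2: 2^20 ≡ 1 — hits 1, so not a primitive root.
g = 3: 3^20 ≡ 40; 3^8 ≡ 1 — hits 1, so not a primitive root.
g = 4: 4^20 ≡ 1 — hits 1, so not a primitive root.
g = 5: 5^20 ≡ 1 — hits 1, so not a primitive root.
g = 6: 6^20 ≡ 40; 6^8 ≡ 10 — none is 1, so 6 is a primitive root.
Hence the least primitive root of 41 is 6.

6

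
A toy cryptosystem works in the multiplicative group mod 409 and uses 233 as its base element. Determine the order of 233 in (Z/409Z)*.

By Lagrange's theorem, ord_409(233) divides φ(409) = 409 − 1 = 408 = 2^3 · 3 · 17.
Divisors of 408: 1, 2, 3, 4, 6, 8, 12, 17, 24, 34, 51, 68, 102, 136, 204, 408.
Check 233^d mod 409 for each divisor in increasing order:
233^1 ≡ 233
233^2 ≡ 301
233^3 ≡ 194
233^4 ≡ 212
233^6 ≡ 8
233^8 ≡ 363
233^12 ≡ 64
233^17 ≡ 183
233^24 ≡ 6
233^34 ≡ 360
233^51 ≡ 31
233^68 ≡ 356
233^102 ≡ 143
233^136 ≡ 355
233^204 ≡ 408
233^408 ≡ 1
The smallest such exponent is 408, so the order of 233 is 408.

408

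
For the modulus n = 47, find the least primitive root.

5

φ(47) = 47 − 1 = 46 = 2 · 23.
g is a primitive root iff g^(46/q) ≢ 1 (mod 47) for each prime q ∈ {2, 23}.
g = 2: 2^23 ≡ 1 — hits 1, so not a primitive root.
g = 3: 3^23 ≡ 1 — hits 1, so not a primitive root.
g = 4: 4^23 ≡ 1 — hits 1, so not a primitive root.
g = 5: 5^23 ≡ 46; 5^2 ≡ 25 — none is 1, so 5 is a primitive root.
Hence the least primitive root of 47 is 5.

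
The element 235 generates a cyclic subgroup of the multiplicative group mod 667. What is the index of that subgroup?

By Lagrange's theorem, ord_667(235) divides φ(667) = φ(23·29) = (23−1)·(29−1) = 22·28 = 616 = 2^3 · 7 · 11.
Divisors of 616: 1, 2, 4, 7, 8, 11, 14, 22, 28, 44, 56, 77, 88, 154, 308, 616.
Evaluate successive powers at the divisors of 616:
235^1 ≡ 235 (mod 667)
235^2 ≡ 531 (mod 667)
235^4 ≡ 487 (mod 667)
235^7 ≡ 592 (mod 667)
235^8 ≡ 384 (mod 667)
235^11 ≡ 160 (mod 667)
235^14 ≡ 289 (mod 667)
235^22 ≡ 254 (mod 667)
235^28 ≡ 146 (mod 667)
235^44 ≡ 484 (mod 667)
235^56 ≡ 639 (mod 667)
235^77 ≡ 597 (mod 667)
235^88 ≡ 139 (mod 667)
235^154 ≡ 231 (mod 667)
235^308 ≡ 1 (mod 667) ✓
So ord_667(235) = 308, hence |⟨235⟩| = 308.
Index = |(Z/667Z)^×| / |⟨235⟩| = 616 / 308 = 2.

2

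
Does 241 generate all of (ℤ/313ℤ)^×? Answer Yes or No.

φ(313) = 313 − 1 = 312 = 2^3 · 3 · 13.
It suffices to check that the order of 241 is not a proper divisor of 312: compute 241^(312/q) for q ∈ {2, 3, 13}.
241^156 ≡ 1 (mod 313)  [q = 2: ≡ 1 ✗]
241^104 ≡ 214 (mod 313)  [q = 3: ≢ 1 ✓]
241^24 ≡ 294 (mod 313)  [q = 13: ≢ 1 ✓]
241^156 ≡ 1 shows ord(241) | 156, strictly less than φ(313); not a primitive root.

No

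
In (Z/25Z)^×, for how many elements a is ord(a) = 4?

2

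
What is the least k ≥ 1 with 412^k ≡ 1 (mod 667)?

154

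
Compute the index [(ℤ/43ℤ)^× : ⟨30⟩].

1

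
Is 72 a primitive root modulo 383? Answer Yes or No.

No

φ(383) = 383 − 1 = 382 = 2 · 191.
It suffices to check that the order of 72 is not a proper divisor of 382: compute 72^(382/q) for q ∈ {2, 191}.
72^191 ≡ 1 (mod 383)  [q = 2: ≡ 1 ✗]
72^2 ≡ 205 (mod 383)  [q = 191: ≢ 1 ✓]
72^191 ≡ 1 shows ord(72) | 191, strictly less than φ(383); not a primitive root.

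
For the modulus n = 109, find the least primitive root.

6

φ(109) = 109 − 1 = 108 = 2^2 · 3^3.
Test candidates g = 2, 3, … against the prime factors q ∈ {2, 3} of φ(109): g is a generator iff g^(108/q) ≢ 1 for every such q.
g = 2: 2^54 ≡ 108; 2^36 ≡ 1 — hits 1, so not a primitive root.
g = 3: 3^54 ≡ 1 — hits 1, so not a primitive root.
g = 4: 4^54 ≡ 1 — hits 1, so not a primitive root.
g = 5: 5^54 ≡ 1 — hits 1, so not a primitive root.
g = 6: 6^54 ≡ 108; 6^36 ≡ 63 — none is 1, so 6 is a primitive root.
Hence the least primitive root of 109 is 6.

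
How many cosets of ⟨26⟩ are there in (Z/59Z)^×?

2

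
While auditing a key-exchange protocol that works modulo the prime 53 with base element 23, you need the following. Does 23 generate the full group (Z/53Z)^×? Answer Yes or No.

φ(53) = 53 − 1 = 52 = 2^2 · 13.
23 is a primitive root mod 53 iff 23^(φ(53)/q) ≢ 1 for every prime q | φ(53), i.e. q ∈ {2, 13}.
23^26 ≡ 52 (mod 53)  [q = 2: ≢ 1 ✓]
23^4 ≡ 1 (mod 53)  [q = 13: ≡ 1 ✗]
23^4 ≡ 1 shows ord(23) | 4, strictly less than φ(53); not a primitive root.

No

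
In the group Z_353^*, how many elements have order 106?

0

φ(353) = 353 − 1 = 352 = 2^5 · 11.
Since (Z/353Z)^× is cyclic of order 352, the number of elements of order d is φ(d) when d | 352 and 0 otherwise.
Here 352 is not a multiple of 106, so there are no elements of order 106.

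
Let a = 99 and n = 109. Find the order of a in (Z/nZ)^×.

108

The order of 99 must divide φ(109) = 109 − 1 = 108 = 2^2 · 3^3.
Divisors of 108: 1, 2, 3, 4, 6, 9, 12, 18, 27, 36, 54, 108.
Compute 99^d (mod 109) for the divisors d until we hit 1:
99^1 ≡ 99 (mod 109)
99^2 ≡ 100 (mod 109)
99^3 ≡ 90 (mod 109)
99^4 ≡ 81 (mod 109)
99^6 ≡ 34 (mod 109)
99^9 ≡ 8 (mod 109)
99^12 ≡ 66 (mod 109)
99^18 ≡ 64 (mod 109)
99^27 ≡ 76 (mod 109)
99^36 ≡ 63 (mod 109)
99^54 ≡ 108 (mod 109)
99^108 ≡ 1 (mod 109) ✓
Hence ord(99) = 108.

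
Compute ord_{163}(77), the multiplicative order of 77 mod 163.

27

By Lagrange's theorem, ord_163(77) divides φ(163) = 163 − 1 = 162 = 2 · 3^4.
Divisors of 162: 1, 2, 3, 6, 9, 18, 27, 54, 81, 162.
Compute 77^d (mod 163) for the divisors d until we hit 1:
77^1 ≡ 77 (mod 163)
77^2 ≡ 61 (mod 163)
77^3 ≡ 133 (mod 163)
77^6 ≡ 85 (mod 163)
77^9 ≡ 58 (mod 163)
77^18 ≡ 104 (mod 163)
77^27 ≡ 1 (mod 163) ✓
Hence ord(77) = 27.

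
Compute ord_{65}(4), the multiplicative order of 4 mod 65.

By Lagrange's theorem, ord_65(4) divides φ(65) = φ(5·13) = (5−1)·(13−1) = 4·12 = 48 = 2^4 · 3.
Divisors of 48: 1, 2, 3, 4, 6, 8, 12, 16, 24, 48.
Compute 4^d (mod 65) for the divisors d until we hit 1:
4^1 ≡ 4 (mod 65)
4^2 ≡ 16 (mod 65)
4^3 ≡ 64 (mod 65)
4^4 ≡ 61 (mod 65)
4^6 ≡ 1 (mod 65) ✓
So ord_65(4) = 6.

6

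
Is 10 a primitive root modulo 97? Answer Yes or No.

Yes

φ(97) = 97 − 1 = 96 = 2^5 · 3.
10 is a primitive root mod 97 iff 10^(φ(97)/q) ≢ 1 for every prime q | φ(97), i.e. q ∈ {2, 3}.
10^48 ≡ 96 (mod 97)  [q = 2: ≢ 1 ✓]
10^32 ≡ 61 (mod 97)  [q = 3: ≢ 1 ✓]
None equal 1, so ord_97(10) = 96: 10 is a primitive root.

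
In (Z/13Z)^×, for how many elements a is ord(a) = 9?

0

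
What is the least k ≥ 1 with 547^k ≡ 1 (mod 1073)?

84

By Lagrange's theorem, ord_1073(547) divides φ(1073) = φ(29·37) = (29−1)·(37−1) = 28·36 = 1008 = 2^4 · 3^2 · 7.
Divisors of 1008: 1, 2, 3, 4, 6, 7, 8, 9, 12, 14, 16, 18, 21, 24, 28, 36, 42, 48, 56, 63, 72, 84, 112, 126, 144, 168, 252, 336, 504, 1008.
Check 547^d mod 1073 for each divisor in increasing order:
547^1 ≡ 547 (mod 1073)
547^2 ≡ 915 (mod 1073)
547^3 ≡ 487 (mod 1073)
547^4 ≡ 285 (mod 1073)
547^6 ≡ 36 (mod 1073)
547^7 ≡ 378 (mod 1073)
547^8 ≡ 750 (mod 1073)
547^9 ≡ 364 (mod 1073)
547^12 ≡ 223 (mod 1073)
547^14 ≡ 175 (mod 1073)
547^16 ≡ 248 (mod 1073)
547^18 ≡ 517 (mod 1073)
547^21 ≡ 697 (mod 1073)
547^24 ≡ 371 (mod 1073)
547^28 ≡ 581 (mod 1073)
547^36 ≡ 112 (mod 1073)
547^42 ≡ 813 (mod 1073)
547^48 ≡ 297 (mod 1073)
547^56 ≡ 639 (mod 1073)
547^63 ≡ 117 (mod 1073)
547^72 ≡ 741 (mod 1073)
547^84 ≡ 1 (mod 1073) ✓
Hence ord(547) = 84.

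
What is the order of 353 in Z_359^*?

Since 353 ∈ (Z/359Z)^×, its order divides φ(359) = 359 − 1 = 358 = 2 · 179.
Divisors of 358: 1, 2, 179, 358.
Compute 353^d (mod 359) for the divisors d until we hit 1:
353^1 ≡ 353
353^2 ≡ 36
353^179 ≡ 358
353^358 ≡ 1
Therefore the multiplicative order of 353 modulo 359 is 358.

358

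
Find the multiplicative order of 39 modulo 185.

Since 39 ∈ (Z/185Z)^×, its order divides φ(185) = φ(5·37) = (5−1)·(37−1) = 4·36 = 144 = 2^4 · 3^2.
Divisors of 144: 1, 2, 3, 4, 6, 8, 9, 12, 16, 18, 24, 36, 48, 72, 144.
Compute 39^d (mod 185) for the divisors d until we hit 1:
39^1 ≡ 39 (mod 185)
39^2 ≡ 41 (mod 185)
39^3 ≡ 119 (mod 185)
39^4 ≡ 16 (mod 185)
39^6 ≡ 101 (mod 185)
39^8 ≡ 71 (mod 185)
39^9 ≡ 179 (mod 185)
39^12 ≡ 26 (mod 185)
39^16 ≡ 46 (mod 185)
39^18 ≡ 36 (mod 185)
39^24 ≡ 121 (mod 185)
39^36 ≡ 1 (mod 185) ✓
The smallest such exponent is 36, so the order of 39 is 36.

36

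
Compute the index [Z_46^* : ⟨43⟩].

Since 43 ∈ (Z/46Z)^×, its order divides φ(46) = φ(2)·φ(23) = 1·22 = 22 = 2 · 11.
Divisors of 22: 1, 2, 11, 22.
Evaluate successive powers at the divisors of 22:
43^1 ≡ 43 (mod 46)
43^2 ≡ 9 (mod 46)
43^11 ≡ 45 (mod 46)
43^22 ≡ 1 (mod 46) ✓
The order of 43 is 22, so the subgroup it generates has 22 elements.
The index is φ(46) / ord(43) = 22 / 22 = 1.

1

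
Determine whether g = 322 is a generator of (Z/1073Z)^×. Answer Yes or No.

No

1073 = 29 · 37 is a product of two distinct odd primes, so (Z/1073Z)^× ≅ (Z/29Z)^× × (Z/37Z)^× is not cyclic.
No primitive root modulo 1073 exists; in particular 322 is not one.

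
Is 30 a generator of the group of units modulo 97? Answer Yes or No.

No

φ(97) = 97 − 1 = 96 = 2^5 · 3.
Test 30^(96/q) mod 97 for each prime factor q of 96:
30^48 ≡ 96 (mod 97)  [q = 2: ≢ 1 ✓]
30^32 ≡ 1 (mod 97)  [q = 3: ≡ 1 ✗]
30^32 ≡ 1 shows ord(30) | 32, strictly less than φ(97); not a primitive root.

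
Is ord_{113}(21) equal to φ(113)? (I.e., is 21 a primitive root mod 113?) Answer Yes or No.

Yes

φ(113) = 113 − 1 = 112 = 2^4 · 7.
An element g generates (Z/113Z)^× iff g^(112/q) ≢ 1 (mod 113) for each prime q ∈ {2, 7}.
21^56 ≡ 112 (mod 113)  [q = 2: ≢ 1 ✓]
21^16 ≡ 28 (mod 113)  [q = 7: ≢ 1 ✓]
Every test exponent gives a nontrivial residue, hence 21 generates the full group.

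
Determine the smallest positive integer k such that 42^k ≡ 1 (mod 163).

162

The order of 42 must divide φ(163) = 163 − 1 = 162 = 2 · 3^4.
Divisors of 162: 1, 2, 3, 6, 9, 18, 27, 54, 81, 162.
Check 42^d mod 163 for each divisor in increasing order:
42^1 ≡ 42
42^2 ≡ 134
42^3 ≡ 86
42^6 ≡ 61
42^9 ≡ 30
42^18 ≡ 85
42^27 ≡ 105
42^54 ≡ 104
42^81 ≡ 162
42^162 ≡ 1
So ord_163(42) = 162.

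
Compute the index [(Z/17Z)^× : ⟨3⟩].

1

Since 3 ∈ (Z/17Z)^×, its order divides φ(17) = 17 − 1 = 16 = 2^4.
Divisors of 16: 1, 2, 4, 8, 16.
Evaluate successive powers at the divisors of 16:
3^1 ≡ 3 (mod 17)
3^2 ≡ 9 (mod 17)
3^4 ≡ 13 (mod 17)
3^8 ≡ 16 (mod 17)
3^16 ≡ 1 (mod 17) ✓
Thus |⟨3⟩| = ord(3) = 16.
Index = |(Z/17Z)^×| / |⟨3⟩| = 16 / 16 = 1.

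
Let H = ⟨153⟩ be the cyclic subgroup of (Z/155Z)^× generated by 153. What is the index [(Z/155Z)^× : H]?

ord(153) | φ(155) = φ(5·31) = (5−1)·(31−1) = 4·30 = 120 = 2^3 · 3 · 5.
Divisors of 120: 1, 2, 3, 4, 5, 6, 8, 10, 12, 15, 20, 24, 30, 40, 60, 120.
Compute 153^d (mod 155) for the divisors d until we hit 1:
153^1 ≡ 153 (mod 155)
153^2 ≡ 4 (mod 155)
153^3 ≡ 147 (mod 155)
153^4 ≡ 16 (mod 155)
153^5 ≡ 123 (mod 155)
153^6 ≡ 64 (mod 155)
153^8 ≡ 101 (mod 155)
153^10 ≡ 94 (mod 155)
153^12 ≡ 66 (mod 155)
153^15 ≡ 92 (mod 155)
153^20 ≡ 1 (mod 155) ✓
So ord_155(153) = 20, hence |⟨153⟩| = 20.
[(Z/155Z)^× : ⟨153⟩] = 120/20 = 6.

6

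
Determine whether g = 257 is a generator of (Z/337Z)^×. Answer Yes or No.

Yes

φ(337) = 337 − 1 = 336 = 2^4 · 3 · 7.
257 is a primitive root mod 337 iff 257^(φ(337)/q) ≢ 1 for every prime q | φ(337), i.e. q ∈ {2, 3, 7}.
257^168 ≡ 336 (mod 337)  [q = 2: ≢ 1 ✓]
257^112 ≡ 128 (mod 337)  [q = 3: ≢ 1 ✓]
257^48 ≡ 64 (mod 337)  [q = 7: ≢ 1 ✓]
All checks pass, so 257 has order 336 and is a primitive root modulo 337.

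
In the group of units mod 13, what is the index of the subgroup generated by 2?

1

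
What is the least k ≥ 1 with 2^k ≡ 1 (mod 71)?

ord(2) | φ(71) = 71 − 1 = 70 = 2 · 5 · 7.
Divisors of 70: 1, 2, 5, 7, 10, 14, 35, 70.
Check 2^d mod 71 for each divisor in increasing order:
2^1 ≡ 2
2^2 ≡ 4
2^5 ≡ 32
2^7 ≡ 57
2^10 ≡ 30
2^14 ≡ 54
2^35 ≡ 1
Hence ord(2) = 35.

35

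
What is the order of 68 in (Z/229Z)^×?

38

ord(68) | φ(229) = 229 − 1 = 228 = 2^2 · 3 · 19.
Divisors of 228: 1, 2, 3, 4, 6, 12, 19, 38, 57, 76, 114, 228.
Check 68^d mod 229 for each divisor in increasing order:
68^1 ≡ 68 (mod 229)
68^2 ≡ 44 (mod 229)
68^3 ≡ 15 (mod 229)
68^4 ≡ 104 (mod 229)
68^6 ≡ 225 (mod 229)
68^12 ≡ 16 (mod 229)
68^19 ≡ 228 (mod 229)
68^38 ≡ 1 (mod 229) ✓
The smallest such exponent is 38, so the order of 68 is 38.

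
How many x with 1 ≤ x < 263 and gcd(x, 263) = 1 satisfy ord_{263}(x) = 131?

130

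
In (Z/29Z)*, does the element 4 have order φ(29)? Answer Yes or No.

φ(29) = 29 − 1 = 28 = 2^2 · 7.
An element g generates (Z/29Z)^× iff g^(28/q) ≢ 1 (mod 29) for each prime q ∈ {2, 7}.
4^14 ≡ 1 (mod 29)  [q = 2: ≡ 1 ✗]
4^4 ≡ 24 (mod 29)  [q = 7: ≢ 1 ✓]
4^14 ≡ 1 shows ord(4) | 14, strictly less than φ(29); not a primitive root.

No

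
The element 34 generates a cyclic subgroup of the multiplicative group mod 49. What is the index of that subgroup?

3

Since 34 ∈ (Z/49Z)^×, its order divides φ(49) = φ(7^2) = 7·(7−1) = 42 = 2 · 3 · 7.
Divisors of 42: 1, 2, 3, 6, 7, 14, 21, 42.
Check 34^d mod 49 for each divisor in increasing order:
34^1 ≡ 34 (mod 49)
34^2 ≡ 29 (mod 49)
34^3 ≡ 6 (mod 49)
34^6 ≡ 36 (mod 49)
34^7 ≡ 48 (mod 49)
34^14 ≡ 1 (mod 49) ✓
So ord_49(34) = 14, hence |⟨34⟩| = 14.
[(Z/49Z)^× : ⟨34⟩] = 42/14 = 3.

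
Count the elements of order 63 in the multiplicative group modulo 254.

36

φ(254) = φ(2)·φ(127) = 1·126 = 126 = 2 · 3^2 · 7.
In a cyclic group of order 126, there are φ(d) elements of order d for each divisor d of 126, and zero for non-divisors.
63 = 3^2 · 7 divides 126, and φ(63) = 36.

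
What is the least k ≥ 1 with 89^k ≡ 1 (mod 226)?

Since 89 ∈ (Z/226Z)^×, its order divides φ(226) = φ(2)·φ(113) = 1·112 = 112 = 2^4 · 7.
Divisors of 112: 1, 2, 4, 7, 8, 14, 16, 28, 56, 112.
Evaluate successive powers at the divisors of 112:
89^1 ≡ 89 (mod 226)
89^2 ≡ 11 (mod 226)
89^4 ≡ 121 (mod 226)
89^7 ≡ 35 (mod 226)
89^8 ≡ 177 (mod 226)
89^14 ≡ 95 (mod 226)
89^16 ≡ 141 (mod 226)
89^28 ≡ 211 (mod 226)
89^56 ≡ 225 (mod 226)
89^112 ≡ 1 (mod 226) ✓
The smallest such exponent is 112, so the order of 89 is 112.

112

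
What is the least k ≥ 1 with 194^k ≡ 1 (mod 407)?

By Lagrange's theorem, ord_407(194) divides φ(407) = φ(11·37) = (11−1)·(37−1) = 10·36 = 360 = 2^3 · 3^2 · 5.
Divisors of 360: 1, 2, 3, 4, 5, 6, 8, 9, 10, 12, 15, 18, 20, 24, 30, 36, 40, 45, 60, 72, 90, 120, 180, 360.
Check 194^d mod 407 for each divisor in increasing order:
194^1 ≡ 194 (mod 407)
194^2 ≡ 192 (mod 407)
194^3 ≡ 211 (mod 407)
194^4 ≡ 234 (mod 407)
194^5 ≡ 219 (mod 407)
194^6 ≡ 158 (mod 407)
194^8 ≡ 218 (mod 407)
194^9 ≡ 371 (mod 407)
194^10 ≡ 342 (mod 407)
194^12 ≡ 137 (mod 407)
194^15 ≡ 10 (mod 407)
194^18 ≡ 75 (mod 407)
194^20 ≡ 155 (mod 407)
194^24 ≡ 47 (mod 407)
194^30 ≡ 100 (mod 407)
194^36 ≡ 334 (mod 407)
194^40 ≡ 12 (mod 407)
194^45 ≡ 186 (mod 407)
194^60 ≡ 232 (mod 407)
194^72 ≡ 38 (mod 407)
194^90 ≡ 1 (mod 407) ✓
The smallest such exponent is 90, so the order of 194 is 90.

90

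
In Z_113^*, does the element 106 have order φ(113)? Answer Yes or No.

No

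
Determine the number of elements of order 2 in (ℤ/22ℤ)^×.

φ(22) = φ(2)·φ(11) = 1·10 = 10 = 2 · 5.
Since (Z/22Z)^× is cyclic of order 10, the number of elements of order d is φ(d) when d | 10 and 0 otherwise.
2 | 10, and φ(2) = 2 − 1 = 1.

1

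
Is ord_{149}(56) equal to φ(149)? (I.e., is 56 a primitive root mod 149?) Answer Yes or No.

Yes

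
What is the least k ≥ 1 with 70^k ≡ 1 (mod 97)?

16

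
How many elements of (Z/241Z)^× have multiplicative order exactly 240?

64

φ(241) = 241 − 1 = 240 = 2^4 · 3 · 5.
Since (Z/241Z)^× is cyclic of order 240, the number of elements of order d is φ(d) when d | 240 and 0 otherwise.
240 = 2^4 · 3 · 5 divides 240, and φ(240) = 64.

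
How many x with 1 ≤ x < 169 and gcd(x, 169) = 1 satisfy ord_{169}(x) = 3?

2

φ(169) = φ(13^2) = 13·(13−1) = 156 = 2^2 · 3 · 13.
In a cyclic group of order 156, there are φ(d) elements of order d for each divisor d of 156, and zero for non-divisors.
3 | 156, and φ(3) = 3 − 1 = 2.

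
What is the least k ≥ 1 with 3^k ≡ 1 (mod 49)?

ord(3) | φ(49) = φ(7^2) = 7·(7−1) = 42 = 2 · 3 · 7.
Divisors of 42: 1, 2, 3, 6, 7, 14, 21, 42.
Evaluate successive powers at the divisors of 42:
3^1 ≡ 3 (mod 49)
3^2 ≡ 9 (mod 49)
3^3 ≡ 27 (mod 49)
3^6 ≡ 43 (mod 49)
3^7 ≡ 31 (mod 49)
3^14 ≡ 30 (mod 49)
3^21 ≡ 48 (mod 49)
3^42 ≡ 1 (mod 49) ✓
The smallest such exponent is 42, so the order of 3 is 42.

42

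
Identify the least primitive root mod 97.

φ(97) = 97 − 1 = 96 = 2^5 · 3.
Test candidates g = 2, 3, … against the prime factors q ∈ {2, 3} of φ(97): g is a generator iff g^(96/q) ≢ 1 for every such q.
g = 2: 2^48 ≡ 1 — hits 1, so not a primitive root.
g = 3: 3^48 ≡ 1 — hits 1, so not a primitive root.
g = 4: 4^48 ≡ 1 — hits 1, so not a primitive root.
g = 5: 5^48 ≡ 96; 5^32 ≡ 35 — none is 1, so 5 is a primitive root.
Hence the least primitive root of 97 is 5.

5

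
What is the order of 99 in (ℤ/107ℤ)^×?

53

Since 99 ∈ (Z/107Z)^×, its order divides φ(107) = 107 − 1 = 106 = 2 · 53.
Divisors of 106: 1, 2, 53, 106.
Compute 99^d (mod 107) for the divisors d until we hit 1:
99^1 ≡ 99 (mod 107)
99^2 ≡ 64 (mod 107)
99^53 ≡ 1 (mod 107) ✓
The smallest such exponent is 53, so the order of 99 is 53.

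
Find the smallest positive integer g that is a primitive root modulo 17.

3

φ(17) = 17 − 1 = 16 = 2^4.
g is a primitive root iff g^(16/q) ≢ 1 (mod 17) for each prime q ∈ {2}.
g = 2: 2^8 ≡ 1 — hits 1, so not a primitive root.
g = 3: 3^8 ≡ 16 — none is 1, so 3 is a primitive root.
So 3 is the smallest generator of (Z/17Z)^×.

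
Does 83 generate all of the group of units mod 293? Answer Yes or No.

No

φ(293) = 293 − 1 = 292 = 2^2 · 73.
An element g generates (Z/293Z)^× iff g^(292/q) ≢ 1 (mod 293) for each prime q ∈ {2, 73}.
83^146 ≡ 1 (mod 293)  [q = 2: ≡ 1 ✗]
83^4 ≡ 232 (mod 293)  [q = 73: ≢ 1 ✓]
Since 83^146 ≡ 1, the order of 83 divides 146 < 292, so 83 is not a primitive root.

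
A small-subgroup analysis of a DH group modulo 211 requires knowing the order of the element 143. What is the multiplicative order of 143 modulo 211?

35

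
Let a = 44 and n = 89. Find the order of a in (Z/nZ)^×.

The order of 44 must divide φ(89) = 89 − 1 = 88 = 2^3 · 11.
Divisors of 88: 1, 2, 4, 8, 11, 22, 44, 88.
Evaluate successive powers at the divisors of 88:
44^1 ≡ 44 (mod 89)
44^2 ≡ 67 (mod 89)
44^4 ≡ 39 (mod 89)
44^8 ≡ 8 (mod 89)
44^11 ≡ 88 (mod 89)
44^22 ≡ 1 (mod 89) ✓
So ord_89(44) = 22.

22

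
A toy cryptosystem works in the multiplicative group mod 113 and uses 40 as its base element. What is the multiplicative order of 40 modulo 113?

16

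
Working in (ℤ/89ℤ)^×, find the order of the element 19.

88

The order of 19 must divide φ(89) = 89 − 1 = 88 = 2^3 · 11.
Divisors of 88: 1, 2, 4, 8, 11, 22, 44, 88.
Check 19^d mod 89 for each divisor in increasing order:
19^1 ≡ 19 (mod 89)
19^2 ≡ 5 (mod 89)
19^4 ≡ 25 (mod 89)
19^8 ≡ 2 (mod 89)
19^11 ≡ 12 (mod 89)
19^22 ≡ 55 (mod 89)
19^44 ≡ 88 (mod 89)
19^88 ≡ 1 (mod 89) ✓
Hence ord(19) = 88.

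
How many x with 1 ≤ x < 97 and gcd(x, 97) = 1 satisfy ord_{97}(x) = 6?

φ(97) = 97 − 1 = 96 = 2^5 · 3.
(Z/97Z)^× is cyclic (|G| = 96); a cyclic group of order m has exactly φ(d) elements of each order d | m, and none otherwise.
6 = 2 · 3 divides 96, and φ(6) = 2.

2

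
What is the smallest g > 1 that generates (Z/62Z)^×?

φ(62) = φ(2)·φ(31) = 1·30 = 30 = 2 · 3 · 5.
g is a primitive root iff g^(30/q) ≢ 1 (mod 62) for each prime q ∈ {2, 3, 5}.
g = 2: gcd(2, 62) = 2 > 1, not a unit — skip.
g = 3: 3^15 ≡ 61; 3^10 ≡ 25; 3^6 ≡ 47 — none is 1, so 3 is a primitive root.
The smallest primitive root modulo 62 is 3.

3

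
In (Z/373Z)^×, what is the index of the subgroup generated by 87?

6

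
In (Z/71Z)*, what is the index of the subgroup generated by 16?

2

Since 16 ∈ (Z/71Z)^×, its order divides φ(71) = 71 − 1 = 70 = 2 · 5 · 7.
Divisors of 70: 1, 2, 5, 7, 10, 14, 35, 70.
Check 16^d mod 71 for each divisor in increasing order:
16^1 ≡ 16
16^2 ≡ 43
16^5 ≡ 48
16^7 ≡ 5
16^10 ≡ 32
16^14 ≡ 25
16^35 ≡ 1
So ord_71(16) = 35, hence |⟨16⟩| = 35.
Index = |(Z/71Z)^×| / |⟨16⟩| = 70 / 35 = 2.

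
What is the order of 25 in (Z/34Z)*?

8

Since 25 ∈ (Z/34Z)^×, its order divides φ(34) = φ(2)·φ(17) = 1·16 = 16 = 2^4.
Divisors of 16: 1, 2, 4, 8, 16.
Test each divisor d:
25^1 ≡ 25
25^2 ≡ 13
25^4 ≡ 33
25^8 ≡ 1
So ord_34(25) = 8.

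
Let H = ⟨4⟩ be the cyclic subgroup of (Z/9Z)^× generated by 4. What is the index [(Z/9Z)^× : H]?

2

The order of 4 must divide φ(9) = φ(3^2) = 3·(3−1) = 6 = 2 · 3.
Divisors of 6: 1, 2, 3, 6.
Compute 4^d (mod 9) for the divisors d until we hit 1:
4^1 ≡ 4 (mod 9)
4^2 ≡ 7 (mod 9)
4^3 ≡ 1 (mod 9) ✓
The order of 4 is 3, so the subgroup it generates has 3 elements.
Index = |(Z/9Z)^×| / |⟨4⟩| = 6 / 3 = 2.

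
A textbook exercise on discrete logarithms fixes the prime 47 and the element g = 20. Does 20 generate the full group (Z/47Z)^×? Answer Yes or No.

φ(47) = 47 − 1 = 46 = 2 · 23.
An element g generates (Z/47Z)^× iff g^(46/q) ≢ 1 (mod 47) for each prime q ∈ {2, 23}.
20^23 ≡ 46 (mod 47)  [q = 2: ≢ 1 ✓]
20^2 ≡ 24 (mod 47)  [q = 23: ≢ 1 ✓]
None equal 1, so ord_47(20) = 46: 20 is a primitive root.

Yes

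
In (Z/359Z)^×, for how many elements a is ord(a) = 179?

178

φ(359) = 359 − 1 = 358 = 2 · 179.
Since (Z/359Z)^× is cyclic of order 358, the number of elements of order d is φ(d) when d | 358 and 0 otherwise.
179 | 358, and φ(179) = 179 − 1 = 178.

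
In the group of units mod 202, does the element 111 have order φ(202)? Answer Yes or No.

φ(202) = φ(2)·φ(101) = 1·100 = 100 = 2^2 · 5^2.
It suffices to check that the order of 111 is not a proper divisor of 100: compute 111^(100/q) for q ∈ {2, 5}.
111^50 ≡ 201 (mod 202)  [q = 2: ≢ 1 ✓]
111^20 ≡ 1 (mod 202)  [q = 5: ≡ 1 ✗]
111^20 ≡ 1 shows ord(111) | 20, strictly less than φ(202); not a primitive root.

No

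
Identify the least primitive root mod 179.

2

φ(179) = 179 − 1 = 178 = 2 · 89.
g is a primitive root iff g^(178/q) ≢ 1 (mod 179) for each prime q ∈ {2, 89}.
g = 2: 2^89 ≡ 178; 2^2 ≡ 4 — none is 1, so 2 is a primitive root.
Hence the least primitive root of 179 is 2.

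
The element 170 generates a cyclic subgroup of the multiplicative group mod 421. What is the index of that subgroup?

5

ord(170) | φ(421) = 421 − 1 = 420 = 2^2 · 3 · 5 · 7.
Divisors of 420: 1, 2, 3, 4, 5, 6, 7, 10, 12, 14, 15, 20, 21, 28, 30, 35, 42, 60, 70, 84, 105, 140, 210, 420.
Check 170^d mod 421 for each divisor in increasing order:
170^1 ≡ 170 (mod 421)
170^2 ≡ 272 (mod 421)
170^3 ≡ 351 (mod 421)
170^4 ≡ 309 (mod 421)
170^5 ≡ 326 (mod 421)
170^6 ≡ 269 (mod 421)
170^7 ≡ 262 (mod 421)
170^10 ≡ 184 (mod 421)
170^12 ≡ 370 (mod 421)
170^14 ≡ 21 (mod 421)
170^15 ≡ 202 (mod 421)
170^20 ≡ 176 (mod 421)
170^21 ≡ 29 (mod 421)
170^28 ≡ 20 (mod 421)
170^30 ≡ 388 (mod 421)
170^35 ≡ 188 (mod 421)
170^42 ≡ 420 (mod 421)
170^60 ≡ 247 (mod 421)
170^70 ≡ 401 (mod 421)
170^84 ≡ 1 (mod 421) ✓
The order of 170 is 84, so the subgroup it generates has 84 elements.
Index = |(Z/421Z)^×| / |⟨170⟩| = 420 / 84 = 5.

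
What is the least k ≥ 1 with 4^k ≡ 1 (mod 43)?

Since 4 ∈ (Z/43Z)^×, its order divides φ(43) = 43 − 1 = 42 = 2 · 3 · 7.
Divisors of 42: 1, 2, 3, 6, 7, 14, 21, 42.
Test each divisor d:
4^1 ≡ 4 (mod 43)
4^2 ≡ 16 (mod 43)
4^3 ≡ 21 (mod 43)
4^6 ≡ 11 (mod 43)
4^7 ≡ 1 (mod 43) ✓
The smallest such exponent is 7, so the order of 4 is 7.

7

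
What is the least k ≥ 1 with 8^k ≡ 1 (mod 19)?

6

The order of 8 must divide φ(19) = 19 − 1 = 18 = 2 · 3^2.
Divisors of 18: 1, 2, 3, 6, 9, 18.
Compute 8^d (mod 19) for the divisors d until we hit 1:
8^1 ≡ 8 (mod 19)
8^2 ≡ 7 (mod 19)
8^3 ≡ 18 (mod 19)
8^6 ≡ 1 (mod 19) ✓
The smallest such exponent is 6, so the order of 8 is 6.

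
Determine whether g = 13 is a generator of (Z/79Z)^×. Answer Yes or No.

No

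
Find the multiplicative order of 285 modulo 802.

100

ord(285) | φ(802) = φ(2)·φ(401) = 1·400 = 400 = 2^4 · 5^2.
Divisors of 400: 1, 2, 4, 5, 8, 10, 16, 20, 25, 40, 50, 80, 100, 200, 400.
Test each divisor d:
285^1 ≡ 285 (mod 802)
285^2 ≡ 223 (mod 802)
285^4 ≡ 5 (mod 802)
285^5 ≡ 623 (mod 802)
285^8 ≡ 25 (mod 802)
285^10 ≡ 763 (mod 802)
285^16 ≡ 625 (mod 802)
285^20 ≡ 719 (mod 802)
285^25 ≡ 421 (mod 802)
285^40 ≡ 473 (mod 802)
285^50 ≡ 801 (mod 802)
285^80 ≡ 773 (mod 802)
285^100 ≡ 1 (mod 802) ✓
Hence ord(285) = 100.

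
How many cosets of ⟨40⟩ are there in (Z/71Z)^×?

Since 40 ∈ (Z/71Z)^×, its order divides φ(71) = 71 − 1 = 70 = 2 · 5 · 7.
Divisors of 70: 1, 2, 5, 7, 10, 14, 35, 70.
Evaluate successive powers at the divisors of 70:
40^1 ≡ 40 (mod 71)
40^2 ≡ 38 (mod 71)
40^5 ≡ 37 (mod 71)
40^7 ≡ 57 (mod 71)
40^10 ≡ 20 (mod 71)
40^14 ≡ 54 (mod 71)
40^35 ≡ 1 (mod 71) ✓
So ord_71(40) = 35, hence |⟨40⟩| = 35.
[(Z/71Z)^× : ⟨40⟩] = 70/35 = 2.

2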